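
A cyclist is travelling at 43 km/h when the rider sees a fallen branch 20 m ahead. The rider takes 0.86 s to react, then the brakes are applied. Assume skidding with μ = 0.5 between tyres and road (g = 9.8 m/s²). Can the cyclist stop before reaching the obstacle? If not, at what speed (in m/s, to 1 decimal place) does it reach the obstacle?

No — it strikes the obstacle at 6.9 m/s

43 km/h ÷ 3.6 = 11.9444 m/s.
a = μg = 0.5 × 9.8 = 4.900 m/s².
Reaction distance = 11.9444 × 0.86 = 10.272 m.
Braking distance needed to stop: v²/(2a) = 142.669 / 9.800 = 14.558 m, so total needed = 10.272 + 14.558 = 24.830 m > 20 m — it cannot stop.
Distance remaining when braking begins: 20 − 10.272 = 9.728 m.
v² = v₀² − 2a·d = 142.669 − 2 × 4.900 × 9.728 = 47.335 m²/s².
v = √47.335 = 6.880 m/s.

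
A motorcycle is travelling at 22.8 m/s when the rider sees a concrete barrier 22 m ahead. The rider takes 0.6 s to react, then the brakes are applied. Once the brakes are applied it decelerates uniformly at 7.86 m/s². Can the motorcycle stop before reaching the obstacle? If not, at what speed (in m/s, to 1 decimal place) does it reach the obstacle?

Reaction distance = 22.8000 × 0.6 = 13.680 m.
Braking distance needed to stop: v²/(2a) = 519.840 / 15.720 = 33.069 m, so total needed = 13.680 + 33.069 = 46.749 m > 22 m — it cannot stop.
Distance remaining when braking begins: 22 − 13.680 = 8.320 m.
v² = v₀² − 2a·d = 519.840 − 2 × 7.860 × 8.320 = 389.050 m²/s².
v = √389.050 = 19.724 m/s.

No — it strikes the obstacle at 19.7 m/s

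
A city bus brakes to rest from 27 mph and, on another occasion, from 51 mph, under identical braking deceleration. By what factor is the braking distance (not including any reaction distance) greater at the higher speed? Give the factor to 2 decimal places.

Factor ≈ 3.57

Braking distance d = v²/(2a), so with a fixed, d ∝ v².
Factor = (51/27)² = 1.8889² = 3.5679.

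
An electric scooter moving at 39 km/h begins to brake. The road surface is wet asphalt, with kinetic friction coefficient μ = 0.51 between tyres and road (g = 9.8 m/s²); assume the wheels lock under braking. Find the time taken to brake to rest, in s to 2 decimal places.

Braking time ≈ 2.17 s

39 km/h ÷ 3.6 = 10.8333 m/s.
a = μg = 0.51 × 9.8 = 4.998 m/s².
Braking time = v/a = 10.8333 / 4.998 = 2.168 s.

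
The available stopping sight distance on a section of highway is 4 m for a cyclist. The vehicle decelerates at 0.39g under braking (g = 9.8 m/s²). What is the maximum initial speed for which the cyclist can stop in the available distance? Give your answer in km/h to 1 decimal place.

a = 0.39 × 9.8 = 3.822 m/s².
v²/(2a) = d ⇒ v = √(2 × 3.822 × 4) = √30.58 = 5.5299 m/s.
5.5299 m/s × 3.6 = 19.908 km/h.

Maximum speed ≈ 19.9 km/h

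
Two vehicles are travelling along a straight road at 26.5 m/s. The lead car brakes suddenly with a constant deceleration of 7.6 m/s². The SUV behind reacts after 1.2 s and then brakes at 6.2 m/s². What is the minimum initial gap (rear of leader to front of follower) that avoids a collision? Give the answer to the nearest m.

Leader travels v²/(2a_L) = 702.250 / 15.200 = 46.201 m before stopping.
Follower covers v·t_r = 26.5000 × 1.2 = 31.800 m while reacting, then v²/(2a_F) = 702.250 / 12.400 = 56.633 m while braking, for a total of 31.800 + 56.633 = 88.433 m.
Since a_F ≤ a_L and the follower starts braking later, the follower is never slower than the leader, so the closest approach is when both have stopped.
Minimum gap = 88.433 − 46.201 = 42.232 m.

Minimum gap ≈ 42 m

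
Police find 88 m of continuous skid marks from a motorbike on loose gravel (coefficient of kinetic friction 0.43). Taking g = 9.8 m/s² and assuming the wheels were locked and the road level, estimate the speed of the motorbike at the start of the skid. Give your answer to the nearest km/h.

Deceleration a = μg = 0.43 × 9.8 = 4.214 m/s².
v = √(2a·d) = √(2 × 4.214 × 88) = √741.664 = 27.2335 m/s.
= 27.2335 × 3.6 = 98.041 km/h.

Initial speed ≈ 98 km/h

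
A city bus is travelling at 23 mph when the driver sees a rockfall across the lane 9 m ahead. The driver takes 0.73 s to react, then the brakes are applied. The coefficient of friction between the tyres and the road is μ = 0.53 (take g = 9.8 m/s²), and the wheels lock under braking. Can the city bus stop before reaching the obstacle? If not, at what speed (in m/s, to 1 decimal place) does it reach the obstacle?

23 mph × 0.44704 = 10.2819 m/s.
a = μg = 0.53 × 9.8 = 5.194 m/s².
Reaction distance = 10.2819 × 0.73 = 7.506 m.
Braking distance needed to stop: v²/(2a) = 105.717 / 10.388 = 10.177 m, so total needed = 7.506 + 10.177 = 17.683 m > 9 m — it cannot stop.
Distance remaining when braking begins: 9 − 7.506 = 1.494 m.
v² = v₀² − 2a·d = 105.717 − 2 × 5.194 × 1.494 = 90.197 m²/s².
v = √90.197 = 9.497 m/s.

No — it strikes the obstacle at 9.5 m/s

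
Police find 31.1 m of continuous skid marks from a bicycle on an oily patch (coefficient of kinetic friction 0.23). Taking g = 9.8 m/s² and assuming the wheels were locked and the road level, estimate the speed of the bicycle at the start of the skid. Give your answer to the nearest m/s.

Deceleration a = μg = 0.23 × 9.8 = 2.254 m/s².
v = √(2a·d) = √(2 × 2.254 × 31.1) = √140.199 = 11.8406 m/s.

Initial speed ≈ 12 m/s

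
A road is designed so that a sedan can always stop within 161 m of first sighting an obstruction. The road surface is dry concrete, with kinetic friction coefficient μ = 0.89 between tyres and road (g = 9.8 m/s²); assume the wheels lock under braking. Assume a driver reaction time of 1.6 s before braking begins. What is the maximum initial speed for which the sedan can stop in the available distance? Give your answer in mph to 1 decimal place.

Maximum speed ≈ 91.4 mph

a = μg = 0.89 × 9.8 = 8.722 m/s².
Stopping distance: v·t_r + v²/(2a) = 161 with t_r = 1.6 s and a = 8.722 m/s².
So v² + 27.910 v − 2808.48 = 0.
Positive root: v = −a·t_r + √((a·t_r)² + 2a·d) = −13.955 + √(194.742 + 2808.48) = 40.8467 m/s.
40.8467 m/s ÷ 0.44704 = 91.371 mph.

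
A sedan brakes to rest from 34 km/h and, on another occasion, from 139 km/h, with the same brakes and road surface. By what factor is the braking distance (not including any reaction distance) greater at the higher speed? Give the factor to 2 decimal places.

Factor ≈ 16.71

Braking distance d = v²/(2a), so with a fixed, d ∝ v².
Factor = (139/34)² = 4.0882² = 16.7134.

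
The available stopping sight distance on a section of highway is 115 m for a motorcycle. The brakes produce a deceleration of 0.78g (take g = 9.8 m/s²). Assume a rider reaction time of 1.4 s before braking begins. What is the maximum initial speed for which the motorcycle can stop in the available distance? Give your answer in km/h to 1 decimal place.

a = 0.78 × 9.8 = 7.644 m/s².
Stopping distance: v·t_r + v²/(2a) = 115 with t_r = 1.4 s and a = 7.644 m/s².
So v² + 21.403 v − 1758.12 = 0.
Positive root: v = −a·t_r + √((a·t_r)² + 2a·d) = −10.702 + √(114.533 + 1758.12) = 32.5722 m/s.
32.5722 m/s × 3.6 = 117.260 km/h.

Maximum speed ≈ 117.3 km/h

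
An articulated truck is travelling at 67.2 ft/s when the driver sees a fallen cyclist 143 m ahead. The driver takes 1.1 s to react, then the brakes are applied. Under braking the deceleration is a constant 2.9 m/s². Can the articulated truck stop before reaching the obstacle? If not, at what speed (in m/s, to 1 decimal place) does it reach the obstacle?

Yes — it stops about 48.1 m short of the obstacle, so it never reaches it

67.2 ft/s × 0.3048 = 20.4826 m/s.
Reaction distance = 20.4826 × 1.1 = 22.531 m.
Braking distance = v²/(2a) = 419.537 / 5.800 = 72.334 m.
Total stopping distance = 22.531 + 72.334 = 94.865 m, vs 143 m available — it stops with 143 − 94.865 = 48.135 m to spare.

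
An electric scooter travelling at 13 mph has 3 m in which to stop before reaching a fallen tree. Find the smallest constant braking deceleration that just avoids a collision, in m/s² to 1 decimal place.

Required deceleration ≈ 5.6 m/s²

13 mph × 0.44704 = 5.8115 m/s.
v² = 2a·d ⇒ a = v²/(2d) = 5.8115² / (2 × 3.000) = 33.774 / 6.000 = 5.6290 m/s².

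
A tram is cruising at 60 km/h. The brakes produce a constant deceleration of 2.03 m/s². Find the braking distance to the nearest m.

Braking distance ≈ 68 m

60 km/h ÷ 3.6 = 16.6667 m/s.
Braking distance = v²/(2a) = 16.6667² / (2 × 2.030) = 277.779 / 4.060 = 68.418 m.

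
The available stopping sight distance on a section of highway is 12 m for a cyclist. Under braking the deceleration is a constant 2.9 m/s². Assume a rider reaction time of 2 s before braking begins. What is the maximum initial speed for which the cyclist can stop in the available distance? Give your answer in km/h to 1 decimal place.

Maximum speed ≈ 15.7 km/h

Stopping distance: v·t_r + v²/(2a) = 12 with t_r = 2 s and a = 2.900 m/s².
So v² + 11.600 v − 69.60 = 0.
Positive root: v = −a·t_r + √((a·t_r)² + 2a·d) = −5.800 + √(33.640 + 69.60) = 4.3607 m/s.
4.3607 m/s × 3.6 = 15.699 km/h.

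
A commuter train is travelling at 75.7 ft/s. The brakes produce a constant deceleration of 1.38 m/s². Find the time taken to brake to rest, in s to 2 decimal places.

75.7 ft/s × 0.3048 = 23.0734 m/s.
Braking time = v/a = 23.0734 / 1.380 = 16.720 s.

Braking time ≈ 16.72 s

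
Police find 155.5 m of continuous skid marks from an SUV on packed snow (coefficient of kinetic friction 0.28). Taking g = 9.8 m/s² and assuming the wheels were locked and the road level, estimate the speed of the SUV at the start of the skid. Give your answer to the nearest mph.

Initial speed ≈ 65 mph

Deceleration a = μg = 0.28 × 9.8 = 2.744 m/s².
v = √(2a·d) = √(2 × 2.744 × 155.5) = √853.384 = 29.2127 m/s.
= 29.2127 ÷ 0.44704 = 65.347 mph.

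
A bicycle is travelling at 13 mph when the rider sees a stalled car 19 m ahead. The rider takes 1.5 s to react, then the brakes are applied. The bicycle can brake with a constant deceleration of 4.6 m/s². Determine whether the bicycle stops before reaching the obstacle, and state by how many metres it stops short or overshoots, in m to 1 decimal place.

13 mph × 0.44704 = 5.8115 m/s.
Reaction distance = 5.8115 × 1.5 = 8.717 m.
Braking distance = v²/(2a) = 33.774 / 9.200 = 3.671 m.
Total stopping distance = 8.717 + 3.671 = 12.388 m, vs 19 m available — it stops with 19 − 12.388 = 6.612 m to spare.

Yes — it stops 6.6 m short of the obstacle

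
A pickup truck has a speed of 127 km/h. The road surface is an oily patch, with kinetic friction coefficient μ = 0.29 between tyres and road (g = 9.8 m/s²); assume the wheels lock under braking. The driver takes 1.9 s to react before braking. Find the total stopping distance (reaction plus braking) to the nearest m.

127 km/h ÷ 3.6 = 35.2778 m/s.
a = μg = 0.29 × 9.8 = 2.842 m/s².
Reaction distance = v·t_r = 35.2778 × 1.9 = 67.028 m.
Braking distance = v²/(2a) = 35.2778² / (2 × 2.842) = 1244.523 / 5.684 = 218.952 m.
Total = 67.028 + 218.952 = 285.980 m.

Total stopping distance ≈ 286 m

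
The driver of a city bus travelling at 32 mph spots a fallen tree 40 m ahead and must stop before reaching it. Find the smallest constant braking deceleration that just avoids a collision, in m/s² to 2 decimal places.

Required deceleration ≈ 2.56 m/s²

32 mph × 0.44704 = 14.3053 m/s.
v² = 2a·d ⇒ a = v²/(2d) = 14.3053² / (2 × 40.000) = 204.642 / 80.000 = 2.5580 m/s².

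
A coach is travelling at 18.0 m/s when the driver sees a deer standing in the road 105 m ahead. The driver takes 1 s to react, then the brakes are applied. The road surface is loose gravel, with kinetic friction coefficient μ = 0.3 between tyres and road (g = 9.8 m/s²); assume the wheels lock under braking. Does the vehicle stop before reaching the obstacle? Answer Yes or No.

a = μg = 0.3 × 9.8 = 2.940 m/s².
Reaction distance = 18.0000 × 1 = 18.000 m.
Braking distance = v²/(2a) = 324.000 / 5.880 = 55.102 m.
Total stopping distance = 18.000 + 55.102 = 73.102 m, vs 105 m available — it stops with 105 − 73.102 = 31.898 m to spare.

Yes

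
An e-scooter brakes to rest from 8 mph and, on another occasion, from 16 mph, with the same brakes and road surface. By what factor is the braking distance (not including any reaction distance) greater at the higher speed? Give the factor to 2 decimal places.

Braking distance d = v²/(2a), so with a fixed, d ∝ v².
Factor = (16/8)² = 2.0000² = 4.0000.

Factor ≈ 4.00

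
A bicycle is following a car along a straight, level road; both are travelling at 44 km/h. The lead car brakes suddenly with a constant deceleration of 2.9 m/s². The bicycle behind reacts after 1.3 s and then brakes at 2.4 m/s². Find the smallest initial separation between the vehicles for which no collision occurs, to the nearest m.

Minimum gap ≈ 21 m

44 km/h ÷ 3.6 = 12.2222 m/s.
Leader travels v²/(2a_L) = 149.382 / 5.800 = 25.756 m before stopping.
Follower covers v·t_r = 12.2222 × 1.3 = 15.889 m while reacting, then v²/(2a_F) = 149.382 / 4.800 = 31.121 m while braking, for a total of 15.889 + 31.121 = 47.010 m.
Since a_F ≤ a_L and the follower starts braking later, the follower is never slower than the leader, so the closest approach is when both have stopped.
Minimum gap = 47.010 − 25.756 = 21.254 m.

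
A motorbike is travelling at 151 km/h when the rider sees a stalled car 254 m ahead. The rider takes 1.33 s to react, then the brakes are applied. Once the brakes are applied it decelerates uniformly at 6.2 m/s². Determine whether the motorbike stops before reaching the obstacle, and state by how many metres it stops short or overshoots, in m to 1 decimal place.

Yes — it stops 56.3 m short of the obstacle

151 km/h ÷ 3.6 = 41.9444 m/s.
Reaction distance = 41.9444 × 1.33 = 55.786 m.
Braking distance = v²/(2a) = 1759.333 / 12.400 = 141.882 m.
Total stopping distance = 55.786 + 141.882 = 197.668 m, vs 254 m available — it stops with 254 − 197.668 = 56.332 m to spare.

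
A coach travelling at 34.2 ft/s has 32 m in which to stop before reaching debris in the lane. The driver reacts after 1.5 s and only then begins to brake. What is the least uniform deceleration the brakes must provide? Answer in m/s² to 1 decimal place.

Required deceleration ≈ 3.3 m/s²

34.2 ft/s × 0.3048 = 10.4242 m/s.
Distance covered during reaction = 10.4242 × 1.5 = 15.636 m.
Distance available for braking: 32 − 15.636 = 16.364 m.
v² = 2a·d ⇒ a = v²/(2d) = 10.4242² / (2 × 16.364) = 108.664 / 32.728 = 3.3202 m/s².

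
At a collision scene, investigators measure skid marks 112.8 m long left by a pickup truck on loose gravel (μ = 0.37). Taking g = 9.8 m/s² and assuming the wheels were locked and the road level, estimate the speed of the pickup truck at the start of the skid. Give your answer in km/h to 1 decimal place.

Initial speed ≈ 103.0 km/h

Deceleration a = μg = 0.37 × 9.8 = 3.626 m/s².
v = √(2a·d) = √(2 × 3.626 × 112.8) = √818.026 = 28.6012 m/s.
= 28.6012 × 3.6 = 102.964 km/h.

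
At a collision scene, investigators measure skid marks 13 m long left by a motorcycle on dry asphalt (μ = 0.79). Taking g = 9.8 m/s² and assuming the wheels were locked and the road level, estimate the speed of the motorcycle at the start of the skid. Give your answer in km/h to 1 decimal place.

Deceleration a = μg = 0.79 × 9.8 = 7.742 m/s².
v = √(2a·d) = √(2 × 7.742 × 13) = √201.292 = 14.1877 m/s.
= 14.1877 × 3.6 = 51.076 km/h.

Initial speed ≈ 51.1 km/h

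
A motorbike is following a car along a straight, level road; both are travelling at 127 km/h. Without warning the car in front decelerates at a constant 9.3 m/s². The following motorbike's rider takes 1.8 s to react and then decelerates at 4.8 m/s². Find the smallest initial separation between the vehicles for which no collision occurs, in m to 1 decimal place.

Minimum gap ≈ 126.2 m

127 km/h ÷ 3.6 = 35.2778 m/s.
Leader travels v²/(2a_L) = 1244.523 / 18.600 = 66.910 m before stopping.
Follower covers v·t_r = 35.2778 × 1.8 = 63.500 m while reacting, then v²/(2a_F) = 1244.523 / 9.600 = 129.638 m while braking, for a total of 63.500 + 129.638 = 193.138 m.
Since a_F ≤ a_L and the follower starts braking later, the follower is never slower than the leader, so the closest approach is when both have stopped.
Minimum gap = 193.138 − 66.910 = 126.228 m.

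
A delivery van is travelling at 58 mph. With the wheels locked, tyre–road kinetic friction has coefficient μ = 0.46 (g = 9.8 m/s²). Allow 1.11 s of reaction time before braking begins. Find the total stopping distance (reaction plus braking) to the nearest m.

58 mph × 0.44704 = 25.9283 m/s.
a = μg = 0.46 × 9.8 = 4.508 m/s².
Reaction distance = v·t_r = 25.9283 × 1.11 = 28.780 m.
Braking distance = v²/(2a) = 25.9283² / (2 × 4.508) = 672.277 / 9.016 = 74.565 m.
Total = 28.780 + 74.565 = 103.345 m.

Total stopping distance ≈ 103 m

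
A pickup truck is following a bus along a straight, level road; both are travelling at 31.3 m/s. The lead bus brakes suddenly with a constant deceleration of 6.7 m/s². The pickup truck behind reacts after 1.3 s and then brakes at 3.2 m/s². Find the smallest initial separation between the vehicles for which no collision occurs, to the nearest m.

Leader travels v²/(2a_L) = 979.690 / 13.400 = 73.111 m before stopping.
Follower covers v·t_r = 31.3000 × 1.3 = 40.690 m while reacting, then v²/(2a_F) = 979.690 / 6.400 = 153.077 m while braking, for a total of 40.690 + 153.077 = 193.767 m.
Since a_F ≤ a_L and the follower starts braking later, the follower is never slower than the leader, so the closest approach is when both have stopped.
Minimum gap = 193.767 − 73.111 = 120.656 m.

Minimum gap ≈ 121 m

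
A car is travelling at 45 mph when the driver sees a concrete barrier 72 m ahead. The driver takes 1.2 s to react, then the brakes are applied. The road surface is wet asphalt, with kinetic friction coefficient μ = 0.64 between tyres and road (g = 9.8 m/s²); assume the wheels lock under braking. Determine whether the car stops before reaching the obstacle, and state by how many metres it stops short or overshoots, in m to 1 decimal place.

45 mph × 0.44704 = 20.1168 m/s.
a = μg = 0.64 × 9.8 = 6.272 m/s².
Reaction distance = 20.1168 × 1.2 = 24.140 m.
Braking distance = v²/(2a) = 404.686 / 12.544 = 32.261 m.
Total stopping distance = 24.140 + 32.261 = 56.401 m, vs 72 m available — it stops with 72 − 56.401 = 15.599 m to spare.

Yes — it stops 15.6 m short of the obstacle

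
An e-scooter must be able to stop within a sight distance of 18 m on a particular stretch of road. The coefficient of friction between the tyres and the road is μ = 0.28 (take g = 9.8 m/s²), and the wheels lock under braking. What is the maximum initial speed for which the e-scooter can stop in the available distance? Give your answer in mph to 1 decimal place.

a = μg = 0.28 × 9.8 = 2.744 m/s².
v²/(2a) = d ⇒ v = √(2 × 2.744 × 18) = √98.78 = 9.9388 m/s.
9.9388 m/s ÷ 0.44704 = 22.232 mph.

Maximum speed ≈ 22.2 mph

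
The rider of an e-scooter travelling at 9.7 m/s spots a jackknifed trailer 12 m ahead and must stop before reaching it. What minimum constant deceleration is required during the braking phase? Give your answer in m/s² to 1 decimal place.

v² = 2a·d ⇒ a = v²/(2d) = 9.7000² / (2 × 12.000) = 94.090 / 24.000 = 3.9204 m/s².

Required deceleration ≈ 3.9 m/s²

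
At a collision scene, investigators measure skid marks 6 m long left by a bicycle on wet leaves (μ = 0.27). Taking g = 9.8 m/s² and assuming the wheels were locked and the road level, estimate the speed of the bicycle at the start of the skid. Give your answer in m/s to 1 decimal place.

Deceleration a = μg = 0.27 × 9.8 = 2.646 m/s².
v = √(2a·d) = √(2 × 2.646 × 6) = √31.752 = 5.6349 m/s.

Initial speed ≈ 5.6 m/s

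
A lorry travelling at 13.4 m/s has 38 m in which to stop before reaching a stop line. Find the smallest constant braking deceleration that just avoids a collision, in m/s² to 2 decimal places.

Required deceleration ≈ 2.36 m/s²

v² = 2a·d ⇒ a = v²/(2d) = 13.4000² / (2 × 38.000) = 179.560 / 76.000 = 2.3626 m/s².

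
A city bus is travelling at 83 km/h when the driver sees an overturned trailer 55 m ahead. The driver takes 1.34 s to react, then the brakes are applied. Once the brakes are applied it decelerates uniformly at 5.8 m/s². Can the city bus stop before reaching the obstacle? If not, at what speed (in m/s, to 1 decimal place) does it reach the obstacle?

No — it strikes the obstacle at 15.9 m/s

83 km/h ÷ 3.6 = 23.0556 m/s.
Reaction distance = 23.0556 × 1.34 = 30.895 m.
Braking distance needed to stop: v²/(2a) = 531.561 / 11.600 = 45.824 m, so total needed = 30.895 + 45.824 = 76.719 m > 55 m — it cannot stop.
Distance remaining when braking begins: 55 − 30.895 = 24.105 m.
v² = v₀² − 2a·d = 531.561 − 2 × 5.800 × 24.105 = 251.943 m²/s².
v = √251.943 = 15.873 m/s.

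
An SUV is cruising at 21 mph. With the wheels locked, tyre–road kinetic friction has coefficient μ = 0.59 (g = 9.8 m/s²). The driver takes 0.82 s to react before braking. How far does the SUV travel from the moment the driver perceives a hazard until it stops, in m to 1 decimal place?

Total stopping distance ≈ 15.3 m

21 mph × 0.44704 = 9.3878 m/s.
a = μg = 0.59 × 9.8 = 5.782 m/s².
Reaction distance = v·t_r = 9.3878 × 0.82 = 7.698 m.
Braking distance = v²/(2a) = 9.3878² / (2 × 5.782) = 88.131 / 11.564 = 7.621 m.
Total = 7.698 + 7.621 = 15.319 m.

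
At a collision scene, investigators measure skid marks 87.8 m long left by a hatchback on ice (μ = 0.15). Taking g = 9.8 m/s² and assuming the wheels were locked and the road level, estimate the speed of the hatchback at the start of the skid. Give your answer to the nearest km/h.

Deceleration a = μg = 0.15 × 9.8 = 1.470 m/s².
v = √(2a·d) = √(2 × 1.470 × 87.8) = √258.132 = 16.0665 m/s.
= 16.0665 × 3.6 = 57.839 km/h.

Initial speed ≈ 58 km/h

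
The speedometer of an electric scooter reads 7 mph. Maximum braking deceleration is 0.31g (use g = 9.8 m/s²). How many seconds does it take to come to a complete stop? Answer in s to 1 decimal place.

Braking time ≈ 1.0 s

7 mph × 0.44704 = 3.1293 m/s.
a = 0.31 × 9.8 = 3.038 m/s².
Braking time = v/a = 3.1293 / 3.038 = 1.030 s.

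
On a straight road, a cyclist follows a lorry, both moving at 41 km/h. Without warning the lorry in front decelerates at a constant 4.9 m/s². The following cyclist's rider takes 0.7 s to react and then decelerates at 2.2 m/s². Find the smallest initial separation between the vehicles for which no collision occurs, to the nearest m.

41 km/h ÷ 3.6 = 11.3889 m/s.
Leader travels v²/(2a_L) = 129.707 / 9.800 = 13.235 m before stopping.
Follower covers v·t_r = 11.3889 × 0.7 = 7.972 m while reacting, then v²/(2a_F) = 129.707 / 4.400 = 29.479 m while braking, for a total of 7.972 + 29.479 = 37.451 m.
Since a_F ≤ a_L and the follower starts braking later, the follower is never slower than the leader, so the closest approach is when both have stopped.
Minimum gap = 37.451 − 13.235 = 24.216 m.

Minimum gap ≈ 24 m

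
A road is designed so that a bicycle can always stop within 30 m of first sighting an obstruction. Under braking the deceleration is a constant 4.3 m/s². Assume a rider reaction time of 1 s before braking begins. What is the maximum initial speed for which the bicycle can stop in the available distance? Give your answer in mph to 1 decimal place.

Stopping distance: v·t_r + v²/(2a) = 30 with t_r = 1 s and a = 4.300 m/s².
So v² + 8.600 v − 258.00 = 0.
Positive root: v = −a·t_r + √((a·t_r)² + 2a·d) = −4.300 + √(18.490 + 258.00) = 12.3280 m/s.
12.3280 m/s ÷ 0.44704 = 27.577 mph.

Maximum speed ≈ 27.6 mph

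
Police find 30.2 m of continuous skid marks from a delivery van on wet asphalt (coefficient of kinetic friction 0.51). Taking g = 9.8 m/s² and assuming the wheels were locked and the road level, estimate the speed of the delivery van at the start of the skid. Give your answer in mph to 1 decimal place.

Deceleration a = μg = 0.51 × 9.8 = 4.998 m/s².
v = √(2a·d) = √(2 × 4.998 × 30.2) = √301.879 = 17.3747 m/s.
= 17.3747 ÷ 0.44704 = 38.866 mph.

Initial speed ≈ 38.9 mph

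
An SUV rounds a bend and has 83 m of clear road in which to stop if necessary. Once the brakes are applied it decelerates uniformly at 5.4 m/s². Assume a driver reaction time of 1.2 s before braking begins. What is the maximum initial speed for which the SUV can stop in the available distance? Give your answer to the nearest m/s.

Maximum speed ≈ 24 m/s

Stopping distance: v·t_r + v²/(2a) = 83 with t_r = 1.2 s and a = 5.400 m/s².
So v² + 12.960 v − 896.40 = 0.
Positive root: v = −a·t_r + √((a·t_r)² + 2a·d) = −6.480 + √(41.990 + 896.40) = 24.1532 m/s.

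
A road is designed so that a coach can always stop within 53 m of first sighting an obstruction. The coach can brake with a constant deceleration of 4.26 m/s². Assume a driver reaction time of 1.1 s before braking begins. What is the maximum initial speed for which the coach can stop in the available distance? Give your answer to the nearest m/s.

Stopping distance: v·t_r + v²/(2a) = 53 with t_r = 1.1 s and a = 4.260 m/s².
So v² + 9.372 v − 451.56 = 0.
Positive root: v = −a·t_r + √((a·t_r)² + 2a·d) = −4.686 + √(21.959 + 451.56) = 17.0745 m/s.

Maximum speed ≈ 17 m/s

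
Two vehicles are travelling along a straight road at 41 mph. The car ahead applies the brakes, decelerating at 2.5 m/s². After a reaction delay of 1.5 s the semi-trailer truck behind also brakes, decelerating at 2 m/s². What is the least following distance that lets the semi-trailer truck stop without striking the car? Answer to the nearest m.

41 mph × 0.44704 = 18.3286 m/s.
Leader travels v²/(2a_L) = 335.938 / 5.000 = 67.188 m before stopping.
Follower covers v·t_r = 18.3286 × 1.5 = 27.493 m while reacting, then v²/(2a_F) = 335.938 / 4.000 = 83.984 m while braking, for a total of 27.493 + 83.984 = 111.477 m.
Since a_F ≤ a_L and the follower starts braking later, the follower is never slower than the leader, so the closest approach is when both have stopped.
Minimum gap = 111.477 − 67.188 = 44.289 m.

Minimum gap ≈ 44 m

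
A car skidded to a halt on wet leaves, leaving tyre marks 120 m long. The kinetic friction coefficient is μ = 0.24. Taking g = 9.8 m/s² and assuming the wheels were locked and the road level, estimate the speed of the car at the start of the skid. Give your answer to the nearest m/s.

Deceleration a = μg = 0.24 × 9.8 = 2.352 m/s².
v = √(2a·d) = √(2 × 2.352 × 120) = √564.480 = 23.7588 m/s.

Initial speed ≈ 24 m/s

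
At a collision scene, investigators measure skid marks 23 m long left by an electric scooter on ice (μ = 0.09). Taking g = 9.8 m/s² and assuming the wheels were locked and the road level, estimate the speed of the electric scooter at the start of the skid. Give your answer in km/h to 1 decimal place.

Initial speed ≈ 22.9 km/h

Deceleration a = μg = 0.09 × 9.8 = 0.882 m/s².
v = √(2a·d) = √(2 × 0.882 × 23) = √40.572 = 6.3696 m/s.
= 6.3696 × 3.6 = 22.931 km/h.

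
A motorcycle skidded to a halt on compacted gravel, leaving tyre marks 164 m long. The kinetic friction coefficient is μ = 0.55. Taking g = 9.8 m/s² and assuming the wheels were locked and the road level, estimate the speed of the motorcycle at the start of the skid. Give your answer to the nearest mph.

Initial speed ≈ 94 mph

Deceleration a = μg = 0.55 × 9.8 = 5.390 m/s².
v = √(2a·d) = √(2 × 5.390 × 164) = √1767.920 = 42.0466 m/s.
= 42.0466 ÷ 0.44704 = 94.056 mph.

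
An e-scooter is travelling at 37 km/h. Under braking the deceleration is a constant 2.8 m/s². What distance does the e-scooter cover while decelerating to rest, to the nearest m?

37 km/h ÷ 3.6 = 10.2778 m/s.
Braking distance = v²/(2a) = 10.2778² / (2 × 2.800) = 105.633 / 5.600 = 18.863 m.

Braking distance ≈ 19 m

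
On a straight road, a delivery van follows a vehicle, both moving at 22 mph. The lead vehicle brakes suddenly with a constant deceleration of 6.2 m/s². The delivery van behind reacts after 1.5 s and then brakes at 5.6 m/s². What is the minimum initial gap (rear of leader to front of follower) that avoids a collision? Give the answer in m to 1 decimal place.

22 mph × 0.44704 = 9.8349 m/s.
Leader travels v²/(2a_L) = 96.725 / 12.400 = 7.800 m before stopping.
Follower covers v·t_r = 9.8349 × 1.5 = 14.752 m while reacting, then v²/(2a_F) = 96.725 / 11.200 = 8.636 m while braking, for a total of 14.752 + 8.636 = 23.388 m.
Since a_F ≤ a_L and the follower starts braking later, the follower is never slower than the leader, so the closest approach is when both have stopped.
Minimum gap = 23.388 − 7.800 = 15.588 m.

Minimum gap ≈ 15.6 m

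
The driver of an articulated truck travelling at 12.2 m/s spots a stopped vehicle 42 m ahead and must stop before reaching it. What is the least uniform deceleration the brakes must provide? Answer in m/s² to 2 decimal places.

v² = 2a·d ⇒ a = v²/(2d) = 12.2000² / (2 × 42.000) = 148.840 / 84.000 = 1.7719 m/s².

Required deceleration ≈ 1.77 m/s²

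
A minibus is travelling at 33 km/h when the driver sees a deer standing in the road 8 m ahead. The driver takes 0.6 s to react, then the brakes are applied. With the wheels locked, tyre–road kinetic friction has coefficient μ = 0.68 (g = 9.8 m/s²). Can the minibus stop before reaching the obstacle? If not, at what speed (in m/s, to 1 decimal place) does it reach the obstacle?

No — it strikes the obstacle at 7.1 m/s

33 km/h ÷ 3.6 = 9.1667 m/s.
a = μg = 0.68 × 9.8 = 6.664 m/s².
Reaction distance = 9.1667 × 0.6 = 5.500 m.
Braking distance needed to stop: v²/(2a) = 84.028 / 13.328 = 6.305 m, so total needed = 5.500 + 6.305 = 11.805 m > 8 m — it cannot stop.
Distance remaining when braking begins: 8 − 5.500 = 2.500 m.
v² = v₀² − 2a·d = 84.028 − 2 × 6.664 × 2.500 = 50.708 m²/s².
v = √50.708 = 7.121 m/s.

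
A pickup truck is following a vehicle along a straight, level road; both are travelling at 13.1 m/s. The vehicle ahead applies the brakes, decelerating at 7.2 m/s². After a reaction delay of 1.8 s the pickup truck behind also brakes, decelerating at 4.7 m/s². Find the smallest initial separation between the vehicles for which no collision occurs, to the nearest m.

Minimum gap ≈ 30 m

Leader travels v²/(2a_L) = 171.610 / 14.400 = 11.917 m before stopping.
Follower covers v·t_r = 13.1000 × 1.8 = 23.580 m while reacting, then v²/(2a_F) = 171.610 / 9.400 = 18.256 m while braking, for a total of 23.580 + 18.256 = 41.836 m.
Since a_F ≤ a_L and the follower starts braking later, the follower is never slower than the leader, so the closest approach is when both have stopped.
Minimum gap = 41.836 − 11.917 = 29.919 m.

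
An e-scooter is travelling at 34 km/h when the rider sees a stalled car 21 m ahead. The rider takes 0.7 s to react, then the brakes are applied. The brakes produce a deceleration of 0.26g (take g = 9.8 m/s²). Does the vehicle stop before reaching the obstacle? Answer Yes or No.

34 km/h ÷ 3.6 = 9.4444 m/s.
a = 0.26 × 9.8 = 2.548 m/s².
Reaction distance = 9.4444 × 0.7 = 6.611 m.
Braking distance = v²/(2a) = 89.197 / 5.096 = 17.503 m.
Total stopping distance = 6.611 + 17.503 = 24.114 m, vs 21 m available — it cannot stop in time and overshoots by 24.114 − 21 = 3.114 m.

No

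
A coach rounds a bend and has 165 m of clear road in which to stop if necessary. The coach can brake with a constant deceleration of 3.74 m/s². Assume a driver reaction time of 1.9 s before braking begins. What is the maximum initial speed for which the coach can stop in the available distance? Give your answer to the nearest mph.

Maximum speed ≈ 64 mph

Stopping distance: v·t_r + v²/(2a) = 165 with t_r = 1.9 s and a = 3.740 m/s².
So v² + 14.212 v − 1234.20 = 0.
Positive root: v = −a·t_r + √((a·t_r)² + 2a·d) = −7.106 + √(50.495 + 1234.20) = 28.7366 m/s.
28.7366 m/s ÷ 0.44704 = 64.282 mph.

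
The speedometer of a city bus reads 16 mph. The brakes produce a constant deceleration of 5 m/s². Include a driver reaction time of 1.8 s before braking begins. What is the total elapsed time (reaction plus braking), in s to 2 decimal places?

16 mph × 0.44704 = 7.1526 m/s.
Braking time = v/a = 7.1526 / 5.000 = 1.431 s.
Total = 1.8 + 1.431 = 3.231 s.

Total time ≈ 3.23 s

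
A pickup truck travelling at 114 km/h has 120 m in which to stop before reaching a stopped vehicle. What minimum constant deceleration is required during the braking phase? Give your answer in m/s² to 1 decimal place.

114 km/h ÷ 3.6 = 31.6667 m/s.
v² = 2a·d ⇒ a = v²/(2d) = 31.6667² / (2 × 120.000) = 1002.780 / 240.000 = 4.1783 m/s².

Required deceleration ≈ 4.2 m/s²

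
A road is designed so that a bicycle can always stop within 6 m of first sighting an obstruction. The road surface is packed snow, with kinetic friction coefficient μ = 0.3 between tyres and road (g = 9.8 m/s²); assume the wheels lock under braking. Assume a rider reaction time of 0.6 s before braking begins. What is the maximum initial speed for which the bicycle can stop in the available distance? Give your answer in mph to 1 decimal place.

a = μg = 0.3 × 9.8 = 2.940 m/s².
Stopping distance: v·t_r + v²/(2a) = 6 with t_r = 0.6 s and a = 2.940 m/s².
So v² + 3.528 v − 35.28 = 0.
Positive root: v = −a·t_r + √((a·t_r)² + 2a·d) = −1.764 + √(3.112 + 35.28) = 4.4321 m/s.
4.4321 m/s ÷ 0.44704 = 9.914 mph.

Maximum speed ≈ 9.9 mph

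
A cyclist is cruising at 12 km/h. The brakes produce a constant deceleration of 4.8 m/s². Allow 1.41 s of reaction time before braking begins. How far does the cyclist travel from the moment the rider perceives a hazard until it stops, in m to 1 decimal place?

Total stopping distance ≈ 5.9 m

12 km/h ÷ 3.6 = 3.3333 m/s.
Reaction distance = v·t_r = 3.3333 × 1.41 = 4.700 m.
Braking distance = v²/(2a) = 3.3333² / (2 × 4.800) = 11.111 / 9.600 = 1.157 m.
Total = 4.700 + 1.157 = 5.857 m.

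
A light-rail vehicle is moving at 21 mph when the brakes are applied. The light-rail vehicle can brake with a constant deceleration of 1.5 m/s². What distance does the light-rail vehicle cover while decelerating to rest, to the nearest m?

Braking distance ≈ 29 m

21 mph × 0.44704 = 9.3878 m/s.
Braking distance = v²/(2a) = 9.3878² / (2 × 1.500) = 88.131 / 3.000 = 29.377 m.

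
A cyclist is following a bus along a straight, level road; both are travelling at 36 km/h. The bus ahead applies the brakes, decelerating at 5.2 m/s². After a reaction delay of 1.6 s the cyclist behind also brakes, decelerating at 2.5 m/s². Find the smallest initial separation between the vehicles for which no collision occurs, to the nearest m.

36 km/h ÷ 3.6 = 10.0000 m/s.
Leader travels v²/(2a_L) = 100.000 / 10.400 = 9.615 m before stopping.
Follower covers v·t_r = 10.0000 × 1.6 = 16.000 m while reacting, then v²/(2a_F) = 100.000 / 5.000 = 20.000 m while braking, for a total of 16.000 + 20.000 = 36.000 m.
Since a_F ≤ a_L and the follower starts braking later, the follower is never slower than the leader, so the closest approach is when both have stopped.
Minimum gap = 36.000 − 9.615 = 26.385 m.

Minimum gap ≈ 26 m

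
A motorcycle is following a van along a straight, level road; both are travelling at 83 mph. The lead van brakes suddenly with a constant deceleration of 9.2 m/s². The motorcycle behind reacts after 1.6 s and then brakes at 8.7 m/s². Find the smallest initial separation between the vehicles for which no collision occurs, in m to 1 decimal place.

83 mph × 0.44704 = 37.1043 m/s.
Leader travels v²/(2a_L) = 1376.729 / 18.400 = 74.822 m before stopping.
Follower covers v·t_r = 37.1043 × 1.6 = 59.367 m while reacting, then v²/(2a_F) = 1376.729 / 17.400 = 79.122 m while braking, for a total of 59.367 + 79.122 = 138.489 m.
Since a_F ≤ a_L and the follower starts braking later, the follower is never slower than the leader, so the closest approach is when both have stopped.
Minimum gap = 138.489 − 74.822 = 63.667 m.

Minimum gap ≈ 63.7 m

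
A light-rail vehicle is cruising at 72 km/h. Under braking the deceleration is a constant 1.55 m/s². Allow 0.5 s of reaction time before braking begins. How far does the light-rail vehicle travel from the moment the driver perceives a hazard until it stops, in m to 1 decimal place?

72 km/h ÷ 3.6 = 20.0000 m/s.
Reaction distance = v·t_r = 20.0000 × 0.5 = 10.000 m.
Braking distance = v²/(2a) = 20.0000² / (2 × 1.550) = 400.000 / 3.100 = 129.032 m.
Total = 10.000 + 129.032 = 139.032 m.

Total stopping distance ≈ 139.0 m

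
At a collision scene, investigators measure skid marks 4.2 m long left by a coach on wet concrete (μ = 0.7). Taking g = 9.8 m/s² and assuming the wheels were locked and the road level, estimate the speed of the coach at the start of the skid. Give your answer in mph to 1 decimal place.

Deceleration a = μg = 0.7 × 9.8 = 6.860 m/s².
v = √(2a·d) = √(2 × 6.860 × 4.2) = √57.624 = 7.5910 m/s.
= 7.5910 ÷ 0.44704 = 16.981 mph.

Initial speed ≈ 17.0 mph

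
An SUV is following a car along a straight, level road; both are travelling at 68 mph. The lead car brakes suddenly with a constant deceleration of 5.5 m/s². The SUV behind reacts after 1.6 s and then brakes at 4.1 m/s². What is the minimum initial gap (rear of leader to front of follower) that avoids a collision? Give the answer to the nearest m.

68 mph × 0.44704 = 30.3987 m/s.
Leader travels v²/(2a_L) = 924.081 / 11.000 = 84.007 m before stopping.
Follower covers v·t_r = 30.3987 × 1.6 = 48.638 m while reacting, then v²/(2a_F) = 924.081 / 8.200 = 112.693 m while braking, for a total of 48.638 + 112.693 = 161.331 m.
Since a_F ≤ a_L and the follower starts braking later, the follower is never slower than the leader, so the closest approach is when both have stopped.
Minimum gap = 161.331 − 84.007 = 77.324 m.

Minimum gap ≈ 77 m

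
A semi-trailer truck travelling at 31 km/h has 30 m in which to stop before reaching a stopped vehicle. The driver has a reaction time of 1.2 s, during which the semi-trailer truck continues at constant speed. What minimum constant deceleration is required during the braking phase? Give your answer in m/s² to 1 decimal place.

31 km/h ÷ 3.6 = 8.6111 m/s.
Distance covered during reaction = 8.6111 × 1.2 = 10.333 m.
Distance available for braking: 30 − 10.333 = 19.667 m.
v² = 2a·d ⇒ a = v²/(2d) = 8.6111² / (2 × 19.667) = 74.151 / 39.334 = 1.8852 m/s².

Required deceleration ≈ 1.9 m/s²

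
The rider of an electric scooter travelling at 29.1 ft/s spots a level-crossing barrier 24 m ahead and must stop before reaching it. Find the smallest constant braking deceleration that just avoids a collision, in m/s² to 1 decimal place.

Required deceleration ≈ 1.6 m/s²

29.1 ft/s × 0.3048 = 8.8697 m/s.
v² = 2a·d ⇒ a = v²/(2d) = 8.8697² / (2 × 24.000) = 78.672 / 48.000 = 1.6390 m/s².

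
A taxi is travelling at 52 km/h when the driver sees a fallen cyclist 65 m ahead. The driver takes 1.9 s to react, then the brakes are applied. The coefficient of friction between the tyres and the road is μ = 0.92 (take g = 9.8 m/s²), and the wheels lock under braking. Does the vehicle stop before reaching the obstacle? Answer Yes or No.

52 km/h ÷ 3.6 = 14.4444 m/s.
a = μg = 0.92 × 9.8 = 9.016 m/s².
Reaction distance = 14.4444 × 1.9 = 27.444 m.
Braking distance = v²/(2a) = 208.641 / 18.032 = 11.571 m.
Total stopping distance = 27.444 + 11.571 = 39.015 m, vs 65 m available — it stops with 65 − 39.015 = 25.985 m to spare.

Yes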